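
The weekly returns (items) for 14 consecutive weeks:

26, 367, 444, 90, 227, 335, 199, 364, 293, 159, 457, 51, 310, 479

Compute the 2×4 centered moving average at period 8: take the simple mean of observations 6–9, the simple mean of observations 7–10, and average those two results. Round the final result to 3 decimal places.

Sum over 6–9: 335 + 199 + 364 + 293 = 1191
Sum over 7–10: 199 + 364 + 293 + 159 = 1015
CMA at t=8 = (1191 + 1015) / (2·4) = 2206 / 8 = 275.750

275.750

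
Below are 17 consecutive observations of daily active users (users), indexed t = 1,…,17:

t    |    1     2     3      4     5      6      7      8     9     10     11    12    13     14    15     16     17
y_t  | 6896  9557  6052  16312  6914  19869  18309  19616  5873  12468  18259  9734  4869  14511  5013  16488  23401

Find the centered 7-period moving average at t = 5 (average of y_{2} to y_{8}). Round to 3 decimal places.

13804.143

Sum of periods 2–8: 9557 + 6052 + 16312 + 6914 + 19869 + 18309 + 19616 = 96629
Divide by 7: 96629 / 7 = 13804.143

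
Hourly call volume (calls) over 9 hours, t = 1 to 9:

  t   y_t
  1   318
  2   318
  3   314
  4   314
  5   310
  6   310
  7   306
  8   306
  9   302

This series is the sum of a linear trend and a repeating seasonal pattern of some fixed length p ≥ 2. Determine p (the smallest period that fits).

2

First differences y_{t+1} − y_t: 0, -4, 0, -4, 0, -4, …
The difference pattern repeats every 2 terms and not for any smaller step, so p = 2.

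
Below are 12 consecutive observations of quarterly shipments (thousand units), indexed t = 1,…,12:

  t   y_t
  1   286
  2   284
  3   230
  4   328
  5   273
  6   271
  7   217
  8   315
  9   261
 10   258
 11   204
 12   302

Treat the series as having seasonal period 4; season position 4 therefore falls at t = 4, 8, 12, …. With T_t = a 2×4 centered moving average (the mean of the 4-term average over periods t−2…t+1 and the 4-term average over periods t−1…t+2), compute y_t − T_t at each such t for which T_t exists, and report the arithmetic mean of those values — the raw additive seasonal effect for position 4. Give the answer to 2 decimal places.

Season position 4 occurs at t = 4, 8 (where T_t is defined).
t=4: T_4 = 277.1250; y_4 − T_4 = 328 − 277.1250 = 50.8750
t=8: T_8 = 264.3750; y_8 − T_8 = 315 − 264.3750 = 50.6250
Mean deviation: (50.8750 + 50.6250) / 2 = 50.75

50.75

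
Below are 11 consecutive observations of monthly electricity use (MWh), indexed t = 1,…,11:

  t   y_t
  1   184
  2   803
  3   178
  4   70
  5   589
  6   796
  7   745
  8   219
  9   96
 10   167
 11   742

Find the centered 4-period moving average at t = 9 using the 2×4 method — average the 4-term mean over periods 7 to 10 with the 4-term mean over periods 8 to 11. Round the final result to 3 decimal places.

Sum over 7–10: 745 + 219 + 96 + 167 = 1227
Sum over 8–11: 219 + 96 + 167 + 742 = 1224
CMA at t=9 = (1227 + 1224) / (2·4) = 2451 / 8 = 306.375

306.375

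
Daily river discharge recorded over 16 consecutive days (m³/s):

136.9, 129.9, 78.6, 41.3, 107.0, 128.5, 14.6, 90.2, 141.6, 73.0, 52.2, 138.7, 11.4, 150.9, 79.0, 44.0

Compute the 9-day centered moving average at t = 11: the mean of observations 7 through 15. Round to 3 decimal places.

Sum of periods 7–15: 14.6 + 90.2 + 141.6 + 73.0 + 52.2 + 138.7 + 11.4 + 150.9 + 79.0 = 751.6
Divide by 9: 751.6 / 9 = 83.511

83.511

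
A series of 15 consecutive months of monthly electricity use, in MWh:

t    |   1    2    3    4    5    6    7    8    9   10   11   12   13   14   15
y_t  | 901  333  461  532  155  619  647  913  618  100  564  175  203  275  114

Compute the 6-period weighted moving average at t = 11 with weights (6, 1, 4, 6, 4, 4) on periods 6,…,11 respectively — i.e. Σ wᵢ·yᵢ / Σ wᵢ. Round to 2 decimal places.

Weighted sum: 6·619 + 1·647 + 4·913 + 6·618 + 4·100 + 4·564 = 3714 + 647 + 3652 + 3708 + 400 + 2256 = 14377
Weight total: 6 + 1 + 4 + 6 + 4 + 4 = 25
WMA = 14377 / 25 = 575.08

575.08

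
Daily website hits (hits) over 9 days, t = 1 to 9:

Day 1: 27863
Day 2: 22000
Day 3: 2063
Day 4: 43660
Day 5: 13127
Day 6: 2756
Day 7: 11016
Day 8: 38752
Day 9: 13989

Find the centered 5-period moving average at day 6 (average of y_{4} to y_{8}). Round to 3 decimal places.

Sum of periods 4–8: 43660 + 13127 + 2756 + 11016 + 38752 = 109311
Divide by 5: 109311 / 5 = 21862.200

21862.200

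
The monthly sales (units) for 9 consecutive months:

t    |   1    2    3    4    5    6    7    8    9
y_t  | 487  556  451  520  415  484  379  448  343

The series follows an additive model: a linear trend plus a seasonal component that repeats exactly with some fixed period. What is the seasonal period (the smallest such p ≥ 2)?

First differences y_{t+1} − y_t: 69, -105, 69, -105, 69, -105, …
The difference pattern repeats every 2 terms and not for any smaller step, so p = 2.

2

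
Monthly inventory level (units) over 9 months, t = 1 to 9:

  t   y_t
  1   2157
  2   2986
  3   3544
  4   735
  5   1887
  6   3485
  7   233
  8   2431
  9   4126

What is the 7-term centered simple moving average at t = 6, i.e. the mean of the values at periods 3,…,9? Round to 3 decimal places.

Sum of periods 3–9: 3544 + 735 + 1887 + 3485 + 233 + 2431 + 4126 = 16441
Divide by 7: 16441 / 7 = 2348.714

2348.714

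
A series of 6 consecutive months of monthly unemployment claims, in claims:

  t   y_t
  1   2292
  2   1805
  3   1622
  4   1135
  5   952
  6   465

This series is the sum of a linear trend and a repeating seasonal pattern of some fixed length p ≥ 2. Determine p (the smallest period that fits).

First differences y_{t+1} − y_t: -487, -183, -487, -183, -487, …
The difference pattern repeats every 2 terms and not for any smaller step, so p = 2.

2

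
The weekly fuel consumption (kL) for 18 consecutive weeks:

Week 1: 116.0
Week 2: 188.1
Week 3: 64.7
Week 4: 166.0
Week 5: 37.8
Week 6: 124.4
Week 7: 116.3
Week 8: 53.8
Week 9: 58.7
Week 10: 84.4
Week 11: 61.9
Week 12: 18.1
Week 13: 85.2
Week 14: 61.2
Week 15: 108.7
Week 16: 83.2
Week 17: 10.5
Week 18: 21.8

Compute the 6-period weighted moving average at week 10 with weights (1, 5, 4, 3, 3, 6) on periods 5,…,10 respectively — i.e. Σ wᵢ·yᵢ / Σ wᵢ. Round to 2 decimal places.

89.50

Weighted sum: 1·37.8 + 5·124.4 + 4·116.3 + 3·53.8 + 3·58.7 + 6·84.4 = 37.8 + 622.0 + 465.2 + 161.4 + 176.1 + 506.4 = 1968.9
Weight total: 1 + 5 + 4 + 3 + 3 + 6 = 22
WMA = 1968.9 / 22 = 89.50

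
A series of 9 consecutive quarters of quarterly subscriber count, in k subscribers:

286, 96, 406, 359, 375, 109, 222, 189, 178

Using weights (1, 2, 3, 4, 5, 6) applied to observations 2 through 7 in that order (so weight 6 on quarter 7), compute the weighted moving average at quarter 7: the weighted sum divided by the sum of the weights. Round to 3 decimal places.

Weighted sum: 1·96 + 2·406 + 3·359 + 4·375 + 5·109 + 6·222 = 96 + 812 + 1077 + 1500 + 545 + 1332 = 5362
Weight total: 1 + 2 + 3 + 4 + 5 + 6 = 21
WMA = 5362 / 21 = 255.333

255.333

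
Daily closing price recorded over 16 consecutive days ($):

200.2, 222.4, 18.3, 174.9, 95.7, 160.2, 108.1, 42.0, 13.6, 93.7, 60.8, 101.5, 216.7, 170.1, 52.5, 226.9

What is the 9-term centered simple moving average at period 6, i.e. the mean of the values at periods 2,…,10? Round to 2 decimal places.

Sum of periods 2–10: 222.4 + 18.3 + 174.9 + 95.7 + 160.2 + 108.1 + 42.0 + 13.6 + 93.7 = 928.9
Divide by 9: 928.9 / 9 = 103.21

103.21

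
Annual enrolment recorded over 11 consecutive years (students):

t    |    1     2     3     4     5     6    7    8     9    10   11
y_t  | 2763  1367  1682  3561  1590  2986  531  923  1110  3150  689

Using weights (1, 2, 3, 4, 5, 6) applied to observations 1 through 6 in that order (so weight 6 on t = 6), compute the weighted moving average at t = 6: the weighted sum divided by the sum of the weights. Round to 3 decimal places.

2412.048

Weighted sum: 1·2763 + 2·1367 + 3·1682 + 4·3561 + 5·1590 + 6·2986 = 2763 + 2734 + 5046 + 14244 + 7950 + 17916 = 50653
Weight total: 1 + 2 + 3 + 4 + 5 + 6 = 21
WMA = 50653 / 21 = 2412.048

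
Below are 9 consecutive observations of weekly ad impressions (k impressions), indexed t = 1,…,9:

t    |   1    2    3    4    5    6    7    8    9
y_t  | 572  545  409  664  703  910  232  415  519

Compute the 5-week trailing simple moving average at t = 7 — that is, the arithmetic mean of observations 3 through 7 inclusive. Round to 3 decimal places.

Sum of periods 3–7: 409 + 664 + 703 + 910 + 232 = 2918
Divide by 5: 2918 / 5 = 583.600

583.600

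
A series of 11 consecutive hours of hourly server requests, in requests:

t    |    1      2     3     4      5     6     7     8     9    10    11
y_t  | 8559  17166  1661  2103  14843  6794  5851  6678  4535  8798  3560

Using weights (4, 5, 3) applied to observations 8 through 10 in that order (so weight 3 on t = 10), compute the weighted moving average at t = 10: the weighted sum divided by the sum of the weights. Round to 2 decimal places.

6315.08

Weighted sum: 4·6678 + 5·4535 + 3·8798 = 26712 + 22675 + 26394 = 75781
Weight total: 4 + 5 + 3 = 12
WMA = 75781 / 12 = 6315.08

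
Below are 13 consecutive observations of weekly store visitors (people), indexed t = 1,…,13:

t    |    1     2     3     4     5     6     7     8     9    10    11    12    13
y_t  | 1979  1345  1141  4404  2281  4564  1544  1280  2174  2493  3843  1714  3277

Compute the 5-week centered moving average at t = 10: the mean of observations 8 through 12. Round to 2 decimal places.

Sum of periods 8–12: 1280 + 2174 + 2493 + 3843 + 1714 = 11504
Divide by 5: 11504 / 5 = 2300.80

2300.80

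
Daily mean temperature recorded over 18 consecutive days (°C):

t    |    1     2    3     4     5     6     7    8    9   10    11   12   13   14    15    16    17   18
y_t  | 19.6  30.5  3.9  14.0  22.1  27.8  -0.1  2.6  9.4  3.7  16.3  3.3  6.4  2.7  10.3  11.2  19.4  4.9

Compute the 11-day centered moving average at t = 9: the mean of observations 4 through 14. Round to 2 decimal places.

Sum of periods 4–14: 14.0 + 22.1 + 27.8 + (-0.1) + 2.6 + 9.4 + 3.7 + 16.3 + 3.3 + 6.4 + 2.7 = 108.2
Divide by 11: 108.2 / 11 = 9.84

9.84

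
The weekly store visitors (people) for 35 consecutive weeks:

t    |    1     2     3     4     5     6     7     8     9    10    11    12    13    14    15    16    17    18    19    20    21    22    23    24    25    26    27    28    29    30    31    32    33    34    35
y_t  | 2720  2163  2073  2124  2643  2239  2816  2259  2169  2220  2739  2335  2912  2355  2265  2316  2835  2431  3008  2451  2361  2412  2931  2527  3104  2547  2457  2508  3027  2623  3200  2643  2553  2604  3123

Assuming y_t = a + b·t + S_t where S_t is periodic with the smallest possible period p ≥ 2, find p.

First differences y_{t+1} − y_t: -557, -90, 51, 519, -404, 577, -557, -90, 51, 519, -404, 577, -557, -90, …
The difference pattern repeats every 6 terms and not for any smaller step, so p = 6.

6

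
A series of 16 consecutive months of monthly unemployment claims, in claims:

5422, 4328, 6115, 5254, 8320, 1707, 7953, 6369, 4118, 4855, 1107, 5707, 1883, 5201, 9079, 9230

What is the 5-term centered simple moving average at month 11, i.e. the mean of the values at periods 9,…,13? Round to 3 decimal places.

3534.000

Sum of periods 9–13: 4118 + 4855 + 1107 + 5707 + 1883 = 17670
Divide by 5: 17670 / 5 = 3534.000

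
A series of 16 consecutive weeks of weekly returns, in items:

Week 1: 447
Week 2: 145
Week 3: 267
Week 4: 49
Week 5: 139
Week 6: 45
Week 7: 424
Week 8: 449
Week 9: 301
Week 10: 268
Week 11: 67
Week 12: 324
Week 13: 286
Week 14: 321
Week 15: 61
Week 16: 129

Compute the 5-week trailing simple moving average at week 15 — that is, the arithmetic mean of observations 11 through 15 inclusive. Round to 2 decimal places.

Sum of periods 11–15: 67 + 324 + 286 + 321 + 61 = 1059
Divide by 5: 1059 / 5 = 211.80

211.80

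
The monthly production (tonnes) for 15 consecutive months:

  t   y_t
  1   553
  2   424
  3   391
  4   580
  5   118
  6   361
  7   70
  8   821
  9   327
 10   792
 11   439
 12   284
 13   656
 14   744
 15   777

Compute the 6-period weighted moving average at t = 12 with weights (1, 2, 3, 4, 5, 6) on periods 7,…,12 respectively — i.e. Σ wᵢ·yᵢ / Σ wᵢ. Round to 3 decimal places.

Weighted sum: 1·70 + 2·821 + 3·327 + 4·792 + 5·439 + 6·284 = 70 + 1642 + 981 + 3168 + 2195 + 1704 = 9760
Weight total: 1 + 2 + 3 + 4 + 5 + 6 = 21
WMA = 9760 / 21 = 464.762

464.762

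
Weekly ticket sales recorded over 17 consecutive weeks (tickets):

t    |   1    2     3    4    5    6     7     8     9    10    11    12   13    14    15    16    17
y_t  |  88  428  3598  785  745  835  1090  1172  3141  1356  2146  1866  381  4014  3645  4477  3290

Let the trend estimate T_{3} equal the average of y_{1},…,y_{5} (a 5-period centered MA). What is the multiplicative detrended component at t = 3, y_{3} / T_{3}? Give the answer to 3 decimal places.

3.187

Trend T_3 = (88 + 428 + 3598 + 785 + 745) / 5 = 5644/5 = 1128.80000
Ratio to trend: 3598 / 1128.80000 = 3.187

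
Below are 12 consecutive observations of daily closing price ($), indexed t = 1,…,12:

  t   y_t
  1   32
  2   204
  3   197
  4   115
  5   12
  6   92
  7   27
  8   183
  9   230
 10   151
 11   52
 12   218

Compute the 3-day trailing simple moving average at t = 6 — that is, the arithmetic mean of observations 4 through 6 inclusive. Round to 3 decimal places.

Sum of periods 4–6: 115 + 12 + 92 = 219
Divide by 3: 219 / 3 = 73.000

73.000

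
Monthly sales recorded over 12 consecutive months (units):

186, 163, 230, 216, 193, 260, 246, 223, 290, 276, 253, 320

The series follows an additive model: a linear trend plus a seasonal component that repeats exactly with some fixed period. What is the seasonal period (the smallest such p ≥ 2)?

3

First differences y_{t+1} − y_t: -23, 67, -14, -23, 67, -14, -23, 67, …
The difference pattern repeats every 3 terms and not for any smaller step, so p = 3.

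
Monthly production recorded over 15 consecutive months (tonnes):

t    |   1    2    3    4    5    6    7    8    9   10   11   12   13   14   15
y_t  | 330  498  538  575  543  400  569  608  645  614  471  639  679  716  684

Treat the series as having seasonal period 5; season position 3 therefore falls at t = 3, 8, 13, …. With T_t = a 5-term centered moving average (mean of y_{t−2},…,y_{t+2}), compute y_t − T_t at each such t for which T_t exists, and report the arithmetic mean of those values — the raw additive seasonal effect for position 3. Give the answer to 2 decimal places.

41.07

Season position 3 occurs at t = 3, 8, 13 (where T_t is defined).
t=3: T_3 = 496.8000; y_3 − T_3 = 538 − 496.8000 = 41.2000
t=8: T_8 = 567.2000; y_8 − T_8 = 608 − 567.2000 = 40.8000
t=13: T_13 = 637.8000; y_13 − T_13 = 679 − 637.8000 = 41.2000
Mean deviation: (41.2000 + 40.8000 + 41.2000) / 3 = 41.07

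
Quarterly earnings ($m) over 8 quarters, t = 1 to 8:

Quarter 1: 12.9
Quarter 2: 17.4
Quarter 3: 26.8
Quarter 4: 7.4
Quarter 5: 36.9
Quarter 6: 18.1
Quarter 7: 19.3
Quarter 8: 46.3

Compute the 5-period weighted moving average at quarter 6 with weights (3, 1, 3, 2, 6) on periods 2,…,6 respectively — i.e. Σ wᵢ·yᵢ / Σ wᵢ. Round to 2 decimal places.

Weighted sum: 3·17.4 + 1·26.8 + 3·7.4 + 2·36.9 + 6·18.1 = 52.2 + 26.8 + 22.2 + 73.8 + 108.6 = 283.6
Weight total: 3 + 1 + 3 + 2 + 6 = 15
WMA = 283.6 / 15 = 18.91

18.91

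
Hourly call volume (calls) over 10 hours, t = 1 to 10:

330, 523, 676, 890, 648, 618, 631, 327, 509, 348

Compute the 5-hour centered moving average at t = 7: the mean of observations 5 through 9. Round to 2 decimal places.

Sum of periods 5–9: 648 + 618 + 631 + 327 + 509 = 2733
Divide by 5: 2733 / 5 = 546.60

546.60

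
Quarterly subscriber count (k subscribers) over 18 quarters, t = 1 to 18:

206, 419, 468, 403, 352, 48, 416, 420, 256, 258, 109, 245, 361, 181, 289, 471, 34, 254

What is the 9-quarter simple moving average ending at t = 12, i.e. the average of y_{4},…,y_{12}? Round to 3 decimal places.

278.556

Sum of periods 4–12: 403 + 352 + 48 + 416 + 420 + 256 + 258 + 109 + 245 = 2507
Divide by 9: 2507 / 9 = 278.556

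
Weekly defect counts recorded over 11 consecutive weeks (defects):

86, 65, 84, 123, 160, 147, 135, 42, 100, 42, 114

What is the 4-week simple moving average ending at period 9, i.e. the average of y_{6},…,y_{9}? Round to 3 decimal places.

Sum of periods 6–9: 147 + 135 + 42 + 100 = 424
Divide by 4: 424 / 4 = 106.000

106.000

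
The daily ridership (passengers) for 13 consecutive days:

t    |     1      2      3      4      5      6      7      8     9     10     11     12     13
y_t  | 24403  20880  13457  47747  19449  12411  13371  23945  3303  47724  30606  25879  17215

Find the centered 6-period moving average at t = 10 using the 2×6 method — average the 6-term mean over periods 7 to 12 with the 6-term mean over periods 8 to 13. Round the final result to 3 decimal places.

Sum over 7–12: 13371 + 23945 + 3303 + 47724 + 30606 + 25879 = 144828
Sum over 8–13: 23945 + 3303 + 47724 + 30606 + 25879 + 17215 = 148672
CMA at t=10 = (144828 + 148672) / (2·6) = 293500 / 12 = 24458.333

24458.333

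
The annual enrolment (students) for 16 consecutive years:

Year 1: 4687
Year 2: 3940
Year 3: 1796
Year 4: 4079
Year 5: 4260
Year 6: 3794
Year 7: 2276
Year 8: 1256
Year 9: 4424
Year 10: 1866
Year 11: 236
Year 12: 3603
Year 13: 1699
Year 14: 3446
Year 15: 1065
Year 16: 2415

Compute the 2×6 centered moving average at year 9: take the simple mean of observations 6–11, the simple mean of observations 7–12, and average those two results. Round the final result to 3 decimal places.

Sum over 6–11: 3794 + 2276 + 1256 + 4424 + 1866 + 236 = 13852
Sum over 7–12: 2276 + 1256 + 4424 + 1866 + 236 + 3603 = 13661
CMA at t=9 = (13852 + 13661) / (2·6) = 27513 / 12 = 2292.750

2292.750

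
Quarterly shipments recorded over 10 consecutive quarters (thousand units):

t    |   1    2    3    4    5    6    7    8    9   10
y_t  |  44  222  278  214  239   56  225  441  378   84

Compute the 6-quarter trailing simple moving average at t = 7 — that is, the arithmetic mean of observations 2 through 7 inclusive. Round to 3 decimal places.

205.667

Sum of periods 2–7: 222 + 278 + 214 + 239 + 56 + 225 = 1234
Divide by 6: 1234 / 6 = 205.667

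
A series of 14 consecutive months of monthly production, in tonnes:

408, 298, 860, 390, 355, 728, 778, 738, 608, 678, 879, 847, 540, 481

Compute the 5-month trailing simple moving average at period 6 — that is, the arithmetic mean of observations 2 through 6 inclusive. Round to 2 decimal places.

Sum of periods 2–6: 298 + 860 + 390 + 355 + 728 = 2631
Divide by 5: 2631 / 5 = 526.20

526.20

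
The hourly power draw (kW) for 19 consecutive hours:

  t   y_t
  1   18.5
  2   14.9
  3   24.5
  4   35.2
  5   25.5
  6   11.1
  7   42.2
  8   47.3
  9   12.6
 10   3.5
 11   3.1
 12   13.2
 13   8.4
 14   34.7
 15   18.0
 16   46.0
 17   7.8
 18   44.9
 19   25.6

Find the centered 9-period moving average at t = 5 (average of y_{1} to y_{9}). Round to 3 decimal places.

25.756

Sum of periods 1–9: 18.5 + 14.9 + 24.5 + 35.2 + 25.5 + 11.1 + 42.2 + 47.3 + 12.6 = 231.8
Divide by 9: 231.8 / 9 = 25.756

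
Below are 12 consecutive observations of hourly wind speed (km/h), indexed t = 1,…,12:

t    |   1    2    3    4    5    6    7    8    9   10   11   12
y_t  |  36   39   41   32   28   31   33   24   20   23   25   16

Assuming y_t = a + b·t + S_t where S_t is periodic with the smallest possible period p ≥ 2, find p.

4

First differences y_{t+1} − y_t: 3, 2, -9, -4, 3, 2, -9, -4, 3, 2, …
The difference pattern repeats every 4 terms and not for any smaller step, so p = 4.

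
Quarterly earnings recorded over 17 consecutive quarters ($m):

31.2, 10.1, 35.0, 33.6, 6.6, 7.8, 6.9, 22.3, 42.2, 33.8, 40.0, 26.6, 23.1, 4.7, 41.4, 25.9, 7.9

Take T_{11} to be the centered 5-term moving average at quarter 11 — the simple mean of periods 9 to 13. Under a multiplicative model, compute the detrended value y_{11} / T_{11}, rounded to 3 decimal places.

Trend T_11 = (42.2 + 33.8 + 40.0 + 26.6 + 23.1) / 5 = 165.7/5 = 33.14000
Ratio to trend: 40.0 / 33.14000 = 1.207

1.207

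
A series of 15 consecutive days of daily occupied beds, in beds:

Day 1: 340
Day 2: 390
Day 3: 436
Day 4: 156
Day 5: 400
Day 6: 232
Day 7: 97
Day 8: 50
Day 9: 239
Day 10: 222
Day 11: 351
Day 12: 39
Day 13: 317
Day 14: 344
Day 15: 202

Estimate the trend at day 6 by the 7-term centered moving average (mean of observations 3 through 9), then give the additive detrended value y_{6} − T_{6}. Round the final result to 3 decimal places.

Trend T_6 = (436 + 156 + 400 + 232 + 97 + 50 + 239) / 7 = 1610/7 = 230.00000
Detrended value: 232 − 230.00000 = 2.000

2.000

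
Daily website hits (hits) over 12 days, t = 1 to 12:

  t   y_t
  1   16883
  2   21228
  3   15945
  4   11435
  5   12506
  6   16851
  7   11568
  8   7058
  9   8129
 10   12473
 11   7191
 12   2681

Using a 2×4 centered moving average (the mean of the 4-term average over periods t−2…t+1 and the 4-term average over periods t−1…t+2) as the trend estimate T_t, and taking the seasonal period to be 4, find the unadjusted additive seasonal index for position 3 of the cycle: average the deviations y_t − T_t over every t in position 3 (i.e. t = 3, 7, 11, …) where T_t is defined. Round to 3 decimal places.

Season position 3 occurs at t = 3, 7 (where T_t is defined).
t=3: T_3 = 15825.62500; y_3 − T_3 = 15945 − 15825.62500 = 119.37500
t=7: T_7 = 11448.62500; y_7 − T_7 = 11568 − 11448.62500 = 119.37500
Mean deviation: (119.37500 + 119.37500) / 2 = 119.375

119.375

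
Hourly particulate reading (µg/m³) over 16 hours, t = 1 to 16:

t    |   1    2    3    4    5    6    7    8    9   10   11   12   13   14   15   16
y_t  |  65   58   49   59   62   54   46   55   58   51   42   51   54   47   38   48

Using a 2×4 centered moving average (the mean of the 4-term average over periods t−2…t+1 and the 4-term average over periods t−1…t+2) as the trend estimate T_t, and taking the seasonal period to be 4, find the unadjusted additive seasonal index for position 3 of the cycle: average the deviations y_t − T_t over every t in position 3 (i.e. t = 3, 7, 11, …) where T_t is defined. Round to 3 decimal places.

Season position 3 occurs at t = 3, 7, 11 (where T_t is defined).
t=3: T_3 = 57.37500; y_3 − T_3 = 49 − 57.37500 = -8.37500
t=7: T_7 = 53.75000; y_7 − T_7 = 46 − 53.75000 = -7.75000
t=11: T_11 = 50.00000; y_11 − T_11 = 42 − 50.00000 = -8.00000
Mean deviation: (-8.37500 + -7.75000 + -8.00000) / 3 = -8.042

-8.042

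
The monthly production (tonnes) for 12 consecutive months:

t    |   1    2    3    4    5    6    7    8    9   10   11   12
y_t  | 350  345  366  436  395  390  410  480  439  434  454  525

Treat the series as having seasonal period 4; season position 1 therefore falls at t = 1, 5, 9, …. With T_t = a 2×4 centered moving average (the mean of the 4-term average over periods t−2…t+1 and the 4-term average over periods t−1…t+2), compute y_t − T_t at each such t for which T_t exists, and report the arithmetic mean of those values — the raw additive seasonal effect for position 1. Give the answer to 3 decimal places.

-7.250

Season position 1 occurs at t = 5, 9 (where T_t is defined).
t=5: T_5 = 402.25000; y_5 − T_5 = 395 − 402.25000 = -7.25000
t=9: T_9 = 446.25000; y_9 − T_9 = 439 − 446.25000 = -7.25000
Mean deviation: (-7.25000 + -7.25000) / 2 = -7.250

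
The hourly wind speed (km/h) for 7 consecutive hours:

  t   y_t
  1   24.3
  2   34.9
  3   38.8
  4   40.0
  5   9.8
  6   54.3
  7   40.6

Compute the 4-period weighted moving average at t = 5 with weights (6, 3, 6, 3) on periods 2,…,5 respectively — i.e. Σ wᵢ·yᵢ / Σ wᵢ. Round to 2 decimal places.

33.07

Weighted sum: 6·34.9 + 3·38.8 + 6·40.0 + 3·9.8 = 209.4 + 116.4 + 240.0 + 29.4 = 595.2
Weight total: 6 + 3 + 6 + 3 = 18
WMA = 595.2 / 18 = 33.07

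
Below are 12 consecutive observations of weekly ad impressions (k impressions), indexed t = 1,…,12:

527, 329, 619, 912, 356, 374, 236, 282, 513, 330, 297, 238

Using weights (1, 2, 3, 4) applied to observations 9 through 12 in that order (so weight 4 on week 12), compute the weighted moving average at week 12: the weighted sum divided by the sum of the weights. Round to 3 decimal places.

301.600

Weighted sum: 1·513 + 2·330 + 3·297 + 4·238 = 513 + 660 + 891 + 952 = 3016
Weight total: 1 + 2 + 3 + 4 = 10
WMA = 3016 / 10 = 301.600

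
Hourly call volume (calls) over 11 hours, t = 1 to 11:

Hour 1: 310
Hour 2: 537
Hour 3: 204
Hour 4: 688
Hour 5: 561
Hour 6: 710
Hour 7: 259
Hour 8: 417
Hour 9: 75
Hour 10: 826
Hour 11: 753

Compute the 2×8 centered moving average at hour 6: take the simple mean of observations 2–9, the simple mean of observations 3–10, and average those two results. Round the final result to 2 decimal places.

Sum over 2–9: 537 + 204 + 688 + 561 + 710 + 259 + 417 + 75 = 3451
Sum over 3–10: 204 + 688 + 561 + 710 + 259 + 417 + 75 + 826 = 3740
CMA at t=6 = (3451 + 3740) / (2·8) = 7191 / 16 = 449.44

449.44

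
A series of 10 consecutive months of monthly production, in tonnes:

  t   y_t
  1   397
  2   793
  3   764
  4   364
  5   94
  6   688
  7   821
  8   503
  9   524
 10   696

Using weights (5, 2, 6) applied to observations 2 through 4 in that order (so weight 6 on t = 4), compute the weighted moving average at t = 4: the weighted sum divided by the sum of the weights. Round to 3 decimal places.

590.538

Weighted sum: 5·793 + 2·764 + 6·364 = 3965 + 1528 + 2184 = 7677
Weight total: 5 + 2 + 6 = 13
WMA = 7677 / 13 = 590.538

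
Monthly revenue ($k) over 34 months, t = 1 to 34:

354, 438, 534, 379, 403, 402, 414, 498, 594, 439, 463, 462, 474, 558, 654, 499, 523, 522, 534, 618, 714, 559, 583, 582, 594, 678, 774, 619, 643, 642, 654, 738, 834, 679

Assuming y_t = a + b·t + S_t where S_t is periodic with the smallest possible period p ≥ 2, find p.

First differences y_{t+1} − y_t: 84, 96, -155, 24, -1, 12, 84, 96, -155, 24, -1, 12, 84, 96, …
The difference pattern repeats every 6 terms and not for any smaller step, so p = 6.

6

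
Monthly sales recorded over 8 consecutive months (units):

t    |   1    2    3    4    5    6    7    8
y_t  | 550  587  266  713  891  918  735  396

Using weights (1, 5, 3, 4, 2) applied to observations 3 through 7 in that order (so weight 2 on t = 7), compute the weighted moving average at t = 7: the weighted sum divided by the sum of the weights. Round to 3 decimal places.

Weighted sum: 1·266 + 5·713 + 3·891 + 4·918 + 2·735 = 266 + 3565 + 2673 + 3672 + 1470 = 11646
Weight total: 1 + 5 + 3 + 4 + 2 = 15
WMA = 11646 / 15 = 776.400

776.400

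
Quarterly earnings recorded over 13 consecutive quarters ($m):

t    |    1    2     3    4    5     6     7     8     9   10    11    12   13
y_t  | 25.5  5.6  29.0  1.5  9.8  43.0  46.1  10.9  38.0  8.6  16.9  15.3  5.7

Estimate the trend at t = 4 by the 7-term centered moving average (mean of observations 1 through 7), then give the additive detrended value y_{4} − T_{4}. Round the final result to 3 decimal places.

-21.429

Trend T_4 = (25.5 + 5.6 + 29.0 + 1.5 + 9.8 + 43.0 + 46.1) / 7 = 160.5/7 = 22.92857
Detrended value: 1.5 − 22.92857 = -21.429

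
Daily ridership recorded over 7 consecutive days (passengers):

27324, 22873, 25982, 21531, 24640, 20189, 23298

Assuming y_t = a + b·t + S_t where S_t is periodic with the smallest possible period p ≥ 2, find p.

First differences y_{t+1} − y_t: -4451, 3109, -4451, 3109, -4451, 3109, …
The difference pattern repeats every 2 terms and not for any smaller step, so p = 2.

2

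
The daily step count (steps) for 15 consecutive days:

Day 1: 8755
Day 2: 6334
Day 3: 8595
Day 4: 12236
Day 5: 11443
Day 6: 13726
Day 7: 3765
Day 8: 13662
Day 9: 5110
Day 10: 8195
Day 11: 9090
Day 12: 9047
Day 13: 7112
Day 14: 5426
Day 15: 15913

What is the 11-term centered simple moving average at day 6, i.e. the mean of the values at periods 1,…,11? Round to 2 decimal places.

Sum of periods 1–11: 8755 + 6334 + 8595 + 12236 + 11443 + 13726 + 3765 + 13662 + 5110 + 8195 + 9090 = 100911
Divide by 11: 100911 / 11 = 9173.73

9173.73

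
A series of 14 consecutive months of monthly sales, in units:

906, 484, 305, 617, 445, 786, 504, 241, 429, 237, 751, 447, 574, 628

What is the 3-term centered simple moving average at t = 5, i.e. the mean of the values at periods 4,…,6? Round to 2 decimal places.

Sum of periods 4–6: 617 + 445 + 786 = 1848
Divide by 3: 1848 / 3 = 616.00

616.00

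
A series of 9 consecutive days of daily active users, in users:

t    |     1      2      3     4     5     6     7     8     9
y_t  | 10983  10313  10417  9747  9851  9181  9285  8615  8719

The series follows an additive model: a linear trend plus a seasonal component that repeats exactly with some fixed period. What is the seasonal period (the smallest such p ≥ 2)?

2

First differences y_{t+1} − y_t: -670, 104, -670, 104, -670, 104, …
The difference pattern repeats every 2 terms and not for any smaller step, so p = 2.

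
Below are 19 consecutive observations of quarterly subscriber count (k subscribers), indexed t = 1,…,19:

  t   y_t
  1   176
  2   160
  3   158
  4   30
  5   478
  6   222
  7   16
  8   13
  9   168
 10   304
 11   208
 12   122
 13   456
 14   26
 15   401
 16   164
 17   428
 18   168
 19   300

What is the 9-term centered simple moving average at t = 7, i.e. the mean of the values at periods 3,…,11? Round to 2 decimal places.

177.44

Sum of periods 3–11: 158 + 30 + 478 + 222 + 16 + 13 + 168 + 304 + 208 = 1597
Divide by 9: 1597 / 9 = 177.44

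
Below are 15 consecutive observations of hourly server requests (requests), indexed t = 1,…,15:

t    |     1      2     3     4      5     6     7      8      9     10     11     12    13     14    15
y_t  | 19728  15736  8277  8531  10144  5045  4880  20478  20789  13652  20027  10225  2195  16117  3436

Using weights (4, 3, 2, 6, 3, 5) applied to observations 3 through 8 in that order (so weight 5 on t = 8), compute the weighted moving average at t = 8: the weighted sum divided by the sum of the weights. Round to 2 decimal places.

9838.65

Weighted sum: 4·8277 + 3·8531 + 2·10144 + 6·5045 + 3·4880 + 5·20478 = 33108 + 25593 + 20288 + 30270 + 14640 + 102390 = 226289
Weight total: 4 + 3 + 2 + 6 + 3 + 5 = 23
WMA = 226289 / 23 = 9838.65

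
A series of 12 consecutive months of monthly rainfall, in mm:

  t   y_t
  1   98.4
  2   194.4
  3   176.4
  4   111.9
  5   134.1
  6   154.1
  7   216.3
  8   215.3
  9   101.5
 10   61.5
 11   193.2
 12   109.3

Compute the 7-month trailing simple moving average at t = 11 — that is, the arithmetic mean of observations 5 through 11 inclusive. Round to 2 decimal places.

153.71

Sum of periods 5–11: 134.1 + 154.1 + 216.3 + 215.3 + 101.5 + 61.5 + 193.2 = 1076.0
Divide by 7: 1076.0 / 7 = 153.71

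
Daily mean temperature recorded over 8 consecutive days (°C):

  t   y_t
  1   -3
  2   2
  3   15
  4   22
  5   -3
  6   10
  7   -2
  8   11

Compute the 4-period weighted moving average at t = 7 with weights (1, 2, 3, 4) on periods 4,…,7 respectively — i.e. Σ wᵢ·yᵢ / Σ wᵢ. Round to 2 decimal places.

3.80

Weighted sum: 1·22 + 2·-3 + 3·10 + 4·-2 = 22 + -6 + 30 + -8 = 38
Weight total: 1 + 2 + 3 + 4 = 10
WMA = 38 / 10 = 3.80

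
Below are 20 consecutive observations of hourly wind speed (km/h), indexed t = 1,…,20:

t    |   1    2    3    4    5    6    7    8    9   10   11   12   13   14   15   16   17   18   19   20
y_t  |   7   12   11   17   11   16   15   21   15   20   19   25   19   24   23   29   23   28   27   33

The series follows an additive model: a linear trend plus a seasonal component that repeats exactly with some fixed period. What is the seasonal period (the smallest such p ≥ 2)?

4

First differences y_{t+1} − y_t: 5, -1, 6, -6, 5, -1, 6, -6, 5, -1, …
The difference pattern repeats every 4 terms and not for any smaller step, so p = 4.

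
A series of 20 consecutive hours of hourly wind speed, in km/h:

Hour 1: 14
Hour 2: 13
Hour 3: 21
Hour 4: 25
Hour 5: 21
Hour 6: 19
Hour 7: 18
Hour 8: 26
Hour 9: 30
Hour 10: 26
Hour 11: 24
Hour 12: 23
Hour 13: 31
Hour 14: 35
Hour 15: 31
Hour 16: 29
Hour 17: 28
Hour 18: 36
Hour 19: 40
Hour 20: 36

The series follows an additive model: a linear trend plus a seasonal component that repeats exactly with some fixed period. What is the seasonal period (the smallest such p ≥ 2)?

5

First differences y_{t+1} − y_t: -1, 8, 4, -4, -2, -1, 8, 4, -4, -2, -1, 8, …
The difference pattern repeats every 5 terms and not for any smaller step, so p = 5.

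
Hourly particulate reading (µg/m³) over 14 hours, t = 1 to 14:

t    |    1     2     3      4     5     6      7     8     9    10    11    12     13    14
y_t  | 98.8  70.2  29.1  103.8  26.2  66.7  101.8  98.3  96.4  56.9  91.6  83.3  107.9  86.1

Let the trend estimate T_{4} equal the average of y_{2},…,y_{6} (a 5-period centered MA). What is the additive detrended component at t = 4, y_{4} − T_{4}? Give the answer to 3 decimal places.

Trend T_4 = (70.2 + 29.1 + 103.8 + 26.2 + 66.7) / 5 = 296.0/5 = 59.20000
Detrended value: 103.8 − 59.20000 = 44.600

44.600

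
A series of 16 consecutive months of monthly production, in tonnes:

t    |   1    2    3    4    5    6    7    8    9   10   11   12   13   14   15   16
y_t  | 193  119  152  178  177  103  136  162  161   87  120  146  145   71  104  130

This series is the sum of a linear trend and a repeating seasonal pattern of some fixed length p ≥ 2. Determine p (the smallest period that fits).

4

First differences y_{t+1} − y_t: -74, 33, 26, -1, -74, 33, 26, -1, -74, 33, …
The difference pattern repeats every 4 terms and not for any smaller step, so p = 4.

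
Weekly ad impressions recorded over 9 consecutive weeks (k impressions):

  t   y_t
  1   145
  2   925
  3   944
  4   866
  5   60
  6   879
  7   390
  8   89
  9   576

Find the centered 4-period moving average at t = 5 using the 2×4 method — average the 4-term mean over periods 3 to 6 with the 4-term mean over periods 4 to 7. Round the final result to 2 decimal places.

Sum over 3–6: 944 + 866 + 60 + 879 = 2749
Sum over 4–7: 866 + 60 + 879 + 390 = 2195
CMA at t=5 = (2749 + 2195) / (2·4) = 4944 / 8 = 618.00

618.00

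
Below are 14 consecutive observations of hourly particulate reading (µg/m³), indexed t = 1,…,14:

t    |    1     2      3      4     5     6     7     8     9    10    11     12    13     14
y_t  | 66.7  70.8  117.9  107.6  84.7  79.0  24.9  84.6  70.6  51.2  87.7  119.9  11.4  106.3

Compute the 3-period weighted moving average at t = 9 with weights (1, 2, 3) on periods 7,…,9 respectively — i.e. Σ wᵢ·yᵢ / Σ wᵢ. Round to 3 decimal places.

67.650

Weighted sum: 1·24.9 + 2·84.6 + 3·70.6 = 24.9 + 169.2 + 211.8 = 405.9
Weight total: 1 + 2 + 3 = 6
WMA = 405.9 / 6 = 67.650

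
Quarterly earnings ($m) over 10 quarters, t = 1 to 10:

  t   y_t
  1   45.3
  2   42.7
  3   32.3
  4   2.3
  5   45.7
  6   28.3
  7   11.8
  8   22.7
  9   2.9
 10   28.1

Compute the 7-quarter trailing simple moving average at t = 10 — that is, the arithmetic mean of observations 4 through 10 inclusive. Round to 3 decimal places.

Sum of periods 4–10: 2.3 + 45.7 + 28.3 + 11.8 + 22.7 + 2.9 + 28.1 = 141.8
Divide by 7: 141.8 / 7 = 20.257

20.257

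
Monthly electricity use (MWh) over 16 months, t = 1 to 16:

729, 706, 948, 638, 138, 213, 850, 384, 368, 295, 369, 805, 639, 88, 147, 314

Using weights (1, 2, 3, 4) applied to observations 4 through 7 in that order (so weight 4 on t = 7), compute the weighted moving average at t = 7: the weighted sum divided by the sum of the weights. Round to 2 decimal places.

495.30

Weighted sum: 1·638 + 2·138 + 3·213 + 4·850 = 638 + 276 + 639 + 3400 = 4953
Weight total: 1 + 2 + 3 + 4 = 10
WMA = 4953 / 10 = 495.30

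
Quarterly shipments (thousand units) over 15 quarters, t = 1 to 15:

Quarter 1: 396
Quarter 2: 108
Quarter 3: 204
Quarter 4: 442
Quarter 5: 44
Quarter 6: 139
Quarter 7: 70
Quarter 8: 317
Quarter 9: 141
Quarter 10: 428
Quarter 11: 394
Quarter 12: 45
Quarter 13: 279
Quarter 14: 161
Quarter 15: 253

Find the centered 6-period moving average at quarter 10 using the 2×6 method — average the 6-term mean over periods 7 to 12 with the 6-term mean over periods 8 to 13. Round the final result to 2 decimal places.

249.92

Sum over 7–12: 70 + 317 + 141 + 428 + 394 + 45 = 1395
Sum over 8–13: 317 + 141 + 428 + 394 + 45 + 279 = 1604
CMA at t=10 = (1395 + 1604) / (2·6) = 2999 / 12 = 249.92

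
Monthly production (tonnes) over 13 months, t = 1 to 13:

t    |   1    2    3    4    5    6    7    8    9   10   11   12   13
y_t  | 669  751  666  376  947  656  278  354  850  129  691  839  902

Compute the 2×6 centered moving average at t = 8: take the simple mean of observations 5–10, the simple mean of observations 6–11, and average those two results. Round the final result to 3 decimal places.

514.333

Sum over 5–10: 947 + 656 + 278 + 354 + 850 + 129 = 3214
Sum over 6–11: 656 + 278 + 354 + 850 + 129 + 691 = 2958
CMA at t=8 = (3214 + 2958) / (2·6) = 6172 / 12 = 514.333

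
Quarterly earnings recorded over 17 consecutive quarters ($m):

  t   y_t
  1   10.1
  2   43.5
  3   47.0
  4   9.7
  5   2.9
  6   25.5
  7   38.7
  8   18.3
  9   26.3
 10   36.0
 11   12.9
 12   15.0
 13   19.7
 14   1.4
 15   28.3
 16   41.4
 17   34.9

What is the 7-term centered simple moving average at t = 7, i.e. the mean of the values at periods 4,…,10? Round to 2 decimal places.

Sum of periods 4–10: 9.7 + 2.9 + 25.5 + 38.7 + 18.3 + 26.3 + 36.0 = 157.4
Divide by 7: 157.4 / 7 = 22.49

22.49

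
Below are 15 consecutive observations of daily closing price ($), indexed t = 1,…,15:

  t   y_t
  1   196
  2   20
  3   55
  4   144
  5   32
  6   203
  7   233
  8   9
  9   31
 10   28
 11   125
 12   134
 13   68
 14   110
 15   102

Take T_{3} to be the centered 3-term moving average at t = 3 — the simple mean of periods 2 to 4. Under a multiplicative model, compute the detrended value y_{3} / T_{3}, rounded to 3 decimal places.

Trend T_3 = (20 + 55 + 144) / 3 = 219/3 = 73.00000
Ratio to trend: 55 / 73.00000 = 0.753

0.753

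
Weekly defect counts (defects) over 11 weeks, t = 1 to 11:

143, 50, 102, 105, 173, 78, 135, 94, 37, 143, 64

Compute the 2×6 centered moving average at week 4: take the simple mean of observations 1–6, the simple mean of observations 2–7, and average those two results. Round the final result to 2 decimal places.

107.83

Sum over 1–6: 143 + 50 + 102 + 105 + 173 + 78 = 651
Sum over 2–7: 50 + 102 + 105 + 173 + 78 + 135 = 643
CMA at t=4 = (651 + 643) / (2·6) = 1294 / 12 = 107.83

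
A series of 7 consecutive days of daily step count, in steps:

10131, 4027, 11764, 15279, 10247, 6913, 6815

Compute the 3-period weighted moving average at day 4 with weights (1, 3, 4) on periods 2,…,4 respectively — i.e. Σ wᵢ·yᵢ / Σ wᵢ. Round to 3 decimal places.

12554.375

Weighted sum: 1·4027 + 3·11764 + 4·15279 = 4027 + 35292 + 61116 = 100435
Weight total: 1 + 3 + 4 = 8
WMA = 100435 / 8 = 12554.375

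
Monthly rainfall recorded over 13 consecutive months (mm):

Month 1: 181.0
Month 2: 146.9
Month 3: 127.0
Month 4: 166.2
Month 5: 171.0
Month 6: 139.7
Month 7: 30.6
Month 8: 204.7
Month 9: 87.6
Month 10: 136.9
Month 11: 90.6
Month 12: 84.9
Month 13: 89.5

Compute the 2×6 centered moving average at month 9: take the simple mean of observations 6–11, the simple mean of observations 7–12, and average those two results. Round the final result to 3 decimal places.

Sum over 6–11: 139.7 + 30.6 + 204.7 + 87.6 + 136.9 + 90.6 = 690.1
Sum over 7–12: 30.6 + 204.7 + 87.6 + 136.9 + 90.6 + 84.9 = 635.3
CMA at t=9 = (690.1 + 635.3) / (2·6) = 1325.4 / 12 = 110.450

110.450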